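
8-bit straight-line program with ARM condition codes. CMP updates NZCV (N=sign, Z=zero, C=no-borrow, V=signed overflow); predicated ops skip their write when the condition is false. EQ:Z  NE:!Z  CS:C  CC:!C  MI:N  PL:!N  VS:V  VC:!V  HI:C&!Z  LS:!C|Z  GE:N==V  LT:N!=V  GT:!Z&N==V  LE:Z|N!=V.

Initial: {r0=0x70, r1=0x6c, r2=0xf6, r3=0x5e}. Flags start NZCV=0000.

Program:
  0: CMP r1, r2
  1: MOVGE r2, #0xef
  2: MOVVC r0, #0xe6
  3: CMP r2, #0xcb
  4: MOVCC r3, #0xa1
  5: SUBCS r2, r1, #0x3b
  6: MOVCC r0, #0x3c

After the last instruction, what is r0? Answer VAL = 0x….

[0] flags=0000 → (cmp)
[1] flags=0000 GE?T → r2=0xef
[2] flags=0000 VC?T → r0=0xe6
[3] flags=0010 → (cmp)
[4] flags=0010 CC?F → skip
[5] flags=0010 CS?T → r2=0x31
[6] flags=0010 CC?F → skip

VAL = 0xe6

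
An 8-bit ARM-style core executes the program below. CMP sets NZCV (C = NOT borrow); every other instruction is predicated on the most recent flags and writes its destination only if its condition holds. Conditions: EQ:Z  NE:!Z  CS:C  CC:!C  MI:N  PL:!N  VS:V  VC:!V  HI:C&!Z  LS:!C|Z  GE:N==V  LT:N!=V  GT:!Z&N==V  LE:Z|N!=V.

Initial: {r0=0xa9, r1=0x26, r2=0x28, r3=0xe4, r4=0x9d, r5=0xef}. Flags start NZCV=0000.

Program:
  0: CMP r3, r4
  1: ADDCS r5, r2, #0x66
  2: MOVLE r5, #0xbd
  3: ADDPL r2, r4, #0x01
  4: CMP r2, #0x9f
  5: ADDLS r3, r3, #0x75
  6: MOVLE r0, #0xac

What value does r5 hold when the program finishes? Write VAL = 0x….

VAL = 0x8e

[0] flags=0010 → (cmp)
[1] flags=0010 CS?T → r5=0x8e
[2] flags=0010 LE?F → skip
[3] flags=0010 PL?T → r2=0x9e
[4] flags=1000 → (cmp)
[5] flags=1000 LS?T → r3=0x59
[6] flags=1000 LE?T → r0=0xac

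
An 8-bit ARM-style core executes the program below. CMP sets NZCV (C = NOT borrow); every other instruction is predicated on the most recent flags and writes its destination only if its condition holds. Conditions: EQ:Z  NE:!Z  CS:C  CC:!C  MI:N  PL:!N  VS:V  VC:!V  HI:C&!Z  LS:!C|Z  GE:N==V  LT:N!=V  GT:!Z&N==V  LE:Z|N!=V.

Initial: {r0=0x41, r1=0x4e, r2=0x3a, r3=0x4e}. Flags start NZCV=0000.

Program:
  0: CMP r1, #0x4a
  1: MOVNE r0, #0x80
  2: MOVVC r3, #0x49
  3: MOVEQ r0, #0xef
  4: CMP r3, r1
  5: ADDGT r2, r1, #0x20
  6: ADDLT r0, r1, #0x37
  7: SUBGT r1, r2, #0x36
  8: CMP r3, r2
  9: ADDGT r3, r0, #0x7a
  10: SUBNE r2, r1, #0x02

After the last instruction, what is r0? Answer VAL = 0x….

VAL = 0x85

0: ✓ CMP  NZCV=0010
1: ✓ MOVNE  r0←0x80
2: ✓ MOVVC  r3←0x49
3: · MOVEQ
4: ✓ CMP  NZCV=1000
5: · ADDGT
6: ✓ ADDLT  r0←0x85
7: · SUBGT
8: ✓ CMP  NZCV=0010
9: ✓ ADDGT  r3←0xff
10: ✓ SUBNE  r2←0x4c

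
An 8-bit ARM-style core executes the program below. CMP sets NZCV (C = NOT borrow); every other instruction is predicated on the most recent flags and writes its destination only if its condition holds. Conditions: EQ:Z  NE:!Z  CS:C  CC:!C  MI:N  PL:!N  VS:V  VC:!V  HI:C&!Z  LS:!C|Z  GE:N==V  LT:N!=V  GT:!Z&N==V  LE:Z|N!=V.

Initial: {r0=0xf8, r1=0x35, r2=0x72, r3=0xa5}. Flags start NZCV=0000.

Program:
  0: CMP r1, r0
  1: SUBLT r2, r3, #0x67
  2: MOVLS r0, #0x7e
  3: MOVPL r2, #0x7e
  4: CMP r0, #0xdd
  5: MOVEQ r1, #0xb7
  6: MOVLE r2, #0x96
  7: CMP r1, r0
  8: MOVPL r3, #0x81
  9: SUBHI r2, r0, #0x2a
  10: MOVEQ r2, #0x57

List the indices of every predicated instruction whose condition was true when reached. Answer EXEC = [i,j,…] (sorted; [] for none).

EXEC = [2,3]

[0] flags=0000 → (cmp)
[1] flags=0000 LT?F → skip
[2] flags=0000 LS?T → r0=0x7e
[3] flags=0000 PL?T → r2=0x7e
[4] flags=1001 → (cmp)
[5] flags=1001 EQ?F → skip
[6] flags=1001 LE?F → skip
[7] flags=1000 → (cmp)
[8] flags=1000 PL?F → skip
[9] flags=1000 HI?F → skip
[10] flags=1000 EQ?F → skip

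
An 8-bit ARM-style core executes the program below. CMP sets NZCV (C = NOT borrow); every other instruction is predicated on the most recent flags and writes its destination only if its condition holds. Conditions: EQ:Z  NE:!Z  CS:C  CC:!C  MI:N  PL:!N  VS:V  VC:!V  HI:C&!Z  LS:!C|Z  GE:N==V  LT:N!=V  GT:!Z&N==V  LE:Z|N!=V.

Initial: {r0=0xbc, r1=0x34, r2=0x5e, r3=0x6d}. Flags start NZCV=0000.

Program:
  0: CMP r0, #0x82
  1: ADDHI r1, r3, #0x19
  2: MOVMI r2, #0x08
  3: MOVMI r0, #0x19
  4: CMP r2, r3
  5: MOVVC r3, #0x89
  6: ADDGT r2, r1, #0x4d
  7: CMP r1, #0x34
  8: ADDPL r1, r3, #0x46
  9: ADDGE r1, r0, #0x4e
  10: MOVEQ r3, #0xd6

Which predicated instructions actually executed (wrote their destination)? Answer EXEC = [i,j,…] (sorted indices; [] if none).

EXEC = [1,5,8]

0: ✓ CMP  NZCV=0010
1: ✓ ADDHI  r1←0x86
2: · MOVMI
3: · MOVMI
4: ✓ CMP  NZCV=1000
5: ✓ MOVVC  r3←0x89
6: · ADDGT
7: ✓ CMP  NZCV=0011
8: ✓ ADDPL  r1←0xcf
9: · ADDGE
10: · MOVEQ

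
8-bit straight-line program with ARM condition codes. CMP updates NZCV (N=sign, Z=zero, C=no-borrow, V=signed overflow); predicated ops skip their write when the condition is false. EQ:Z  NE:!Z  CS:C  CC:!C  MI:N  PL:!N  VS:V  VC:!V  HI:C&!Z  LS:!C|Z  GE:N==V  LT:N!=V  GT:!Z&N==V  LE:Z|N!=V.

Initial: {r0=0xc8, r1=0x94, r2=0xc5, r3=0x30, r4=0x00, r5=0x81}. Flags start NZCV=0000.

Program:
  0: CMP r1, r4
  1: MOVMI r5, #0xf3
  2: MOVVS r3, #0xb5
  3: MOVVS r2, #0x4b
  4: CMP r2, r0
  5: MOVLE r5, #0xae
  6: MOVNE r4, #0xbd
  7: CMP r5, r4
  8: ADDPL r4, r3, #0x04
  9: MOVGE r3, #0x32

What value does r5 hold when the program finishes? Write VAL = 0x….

VAL = 0xae

[0] flags=1010 → (cmp)
[1] flags=1010 MI?T → r5=0xf3
[2] flags=1010 VS?F → skip
[3] flags=1010 VS?F → skip
[4] flags=1000 → (cmp)
[5] flags=1000 LE?T → r5=0xae
[6] flags=1000 NE?T → r4=0xbd
[7] flags=1000 → (cmp)
[8] flags=1000 PL?F → skip
[9] flags=1000 GE?F → skip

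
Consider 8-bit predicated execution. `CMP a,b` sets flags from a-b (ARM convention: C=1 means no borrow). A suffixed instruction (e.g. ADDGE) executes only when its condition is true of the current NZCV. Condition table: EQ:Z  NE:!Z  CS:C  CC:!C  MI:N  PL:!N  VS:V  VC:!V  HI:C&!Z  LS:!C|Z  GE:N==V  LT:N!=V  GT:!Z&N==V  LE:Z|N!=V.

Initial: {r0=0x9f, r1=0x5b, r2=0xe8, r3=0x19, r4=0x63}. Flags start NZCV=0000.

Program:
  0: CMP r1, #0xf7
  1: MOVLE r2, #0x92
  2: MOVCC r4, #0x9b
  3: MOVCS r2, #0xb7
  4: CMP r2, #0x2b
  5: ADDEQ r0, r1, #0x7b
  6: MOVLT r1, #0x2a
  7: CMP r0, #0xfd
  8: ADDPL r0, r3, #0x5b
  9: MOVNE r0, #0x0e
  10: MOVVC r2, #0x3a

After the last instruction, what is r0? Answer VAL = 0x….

0: ✓ CMP  NZCV=0000
1: · MOVLE
2: ✓ MOVCC  r4←0x9b
3: · MOVCS
4: ✓ CMP  NZCV=1010
5: · ADDEQ
6: ✓ MOVLT  r1←0x2a
7: ✓ CMP  NZCV=1000
8: · ADDPL
9: ✓ MOVNE  r0←0x0e
10: ✓ MOVVC  r2←0x3a

VAL = 0x0e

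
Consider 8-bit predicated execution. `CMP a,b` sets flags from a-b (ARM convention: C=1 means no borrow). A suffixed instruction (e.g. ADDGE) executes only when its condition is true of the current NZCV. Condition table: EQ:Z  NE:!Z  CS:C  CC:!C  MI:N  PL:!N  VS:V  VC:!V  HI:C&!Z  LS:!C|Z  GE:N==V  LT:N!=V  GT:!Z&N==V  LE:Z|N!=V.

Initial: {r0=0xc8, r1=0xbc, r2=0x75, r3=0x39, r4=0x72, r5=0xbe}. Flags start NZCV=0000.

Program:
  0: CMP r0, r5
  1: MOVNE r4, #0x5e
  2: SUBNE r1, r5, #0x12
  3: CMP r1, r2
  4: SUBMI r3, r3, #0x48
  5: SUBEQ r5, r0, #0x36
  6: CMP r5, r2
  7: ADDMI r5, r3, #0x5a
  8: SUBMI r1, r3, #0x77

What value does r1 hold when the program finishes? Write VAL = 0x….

[0] flags=0010 → (cmp)
[1] flags=0010 NE?T → r4=0x5e
[2] flags=0010 NE?T → r1=0xac
[3] flags=0011 → (cmp)
[4] flags=0011 MI?F → skip
[5] flags=0011 EQ?F → skip
[6] flags=0011 → (cmp)
[7] flags=0011 MI?F → skip
[8] flags=0011 MI?F → skip

VAL = 0xac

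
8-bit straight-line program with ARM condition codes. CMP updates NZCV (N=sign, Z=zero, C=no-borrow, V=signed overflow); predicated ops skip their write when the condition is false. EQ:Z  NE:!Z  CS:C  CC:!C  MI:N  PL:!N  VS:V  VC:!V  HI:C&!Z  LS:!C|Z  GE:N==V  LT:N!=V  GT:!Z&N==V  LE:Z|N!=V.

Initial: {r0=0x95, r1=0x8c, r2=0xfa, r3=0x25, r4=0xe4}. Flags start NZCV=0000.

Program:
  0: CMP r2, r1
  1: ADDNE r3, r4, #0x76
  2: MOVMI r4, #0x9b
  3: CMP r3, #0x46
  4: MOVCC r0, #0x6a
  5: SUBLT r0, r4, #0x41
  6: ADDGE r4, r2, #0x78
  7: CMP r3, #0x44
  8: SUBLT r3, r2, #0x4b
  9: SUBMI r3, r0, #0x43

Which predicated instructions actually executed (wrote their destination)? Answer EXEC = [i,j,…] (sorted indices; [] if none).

0: ✓ CMP  NZCV=0010
1: ✓ ADDNE  r3←0x5a
2: · MOVMI
3: ✓ CMP  NZCV=0010
4: · MOVCC
5: · SUBLT
6: ✓ ADDGE  r4←0x72
7: ✓ CMP  NZCV=0010
8: · SUBLT
9: · SUBMI

EXEC = [1,6]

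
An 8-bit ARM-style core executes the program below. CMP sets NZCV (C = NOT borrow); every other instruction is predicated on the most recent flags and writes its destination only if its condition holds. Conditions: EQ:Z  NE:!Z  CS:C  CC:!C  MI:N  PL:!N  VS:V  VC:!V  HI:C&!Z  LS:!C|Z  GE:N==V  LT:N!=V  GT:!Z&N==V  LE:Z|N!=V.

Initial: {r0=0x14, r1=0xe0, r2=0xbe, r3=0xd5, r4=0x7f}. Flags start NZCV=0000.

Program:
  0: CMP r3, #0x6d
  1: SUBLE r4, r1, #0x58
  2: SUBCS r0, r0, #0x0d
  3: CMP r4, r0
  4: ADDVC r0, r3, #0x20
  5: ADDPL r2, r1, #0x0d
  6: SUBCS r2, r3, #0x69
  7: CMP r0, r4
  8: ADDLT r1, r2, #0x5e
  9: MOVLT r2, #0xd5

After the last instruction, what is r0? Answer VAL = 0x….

0: ✓ CMP  NZCV=0011
1: ✓ SUBLE  r4←0x88
2: ✓ SUBCS  r0←0x07
3: ✓ CMP  NZCV=1010
4: ✓ ADDVC  r0←0xf5
5: · ADDPL
6: ✓ SUBCS  r2←0x6c
7: ✓ CMP  NZCV=0010
8: · ADDLT
9: · MOVLT

VAL = 0xf5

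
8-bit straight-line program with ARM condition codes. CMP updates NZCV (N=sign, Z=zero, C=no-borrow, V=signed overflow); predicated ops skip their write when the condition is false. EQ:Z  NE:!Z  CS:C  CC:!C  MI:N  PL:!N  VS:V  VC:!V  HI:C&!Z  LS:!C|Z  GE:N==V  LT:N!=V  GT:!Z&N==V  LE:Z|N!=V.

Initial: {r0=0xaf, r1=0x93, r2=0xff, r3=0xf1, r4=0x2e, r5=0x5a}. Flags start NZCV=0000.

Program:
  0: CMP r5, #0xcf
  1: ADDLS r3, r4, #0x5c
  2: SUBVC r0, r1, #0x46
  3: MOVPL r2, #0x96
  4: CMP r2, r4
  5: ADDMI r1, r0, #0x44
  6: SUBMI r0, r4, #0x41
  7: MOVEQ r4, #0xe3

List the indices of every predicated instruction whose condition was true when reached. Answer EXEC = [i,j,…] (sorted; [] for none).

[0] flags=1001 → (cmp)
[1] flags=1001 LS?T → r3=0x8a
[2] flags=1001 VC?F → skip
[3] flags=1001 PL?F → skip
[4] flags=1010 → (cmp)
[5] flags=1010 MI?T → r1=0xf3
[6] flags=1010 MI?T → r0=0xed
[7] flags=1010 EQ?F → skip

EXEC = [1,5,6]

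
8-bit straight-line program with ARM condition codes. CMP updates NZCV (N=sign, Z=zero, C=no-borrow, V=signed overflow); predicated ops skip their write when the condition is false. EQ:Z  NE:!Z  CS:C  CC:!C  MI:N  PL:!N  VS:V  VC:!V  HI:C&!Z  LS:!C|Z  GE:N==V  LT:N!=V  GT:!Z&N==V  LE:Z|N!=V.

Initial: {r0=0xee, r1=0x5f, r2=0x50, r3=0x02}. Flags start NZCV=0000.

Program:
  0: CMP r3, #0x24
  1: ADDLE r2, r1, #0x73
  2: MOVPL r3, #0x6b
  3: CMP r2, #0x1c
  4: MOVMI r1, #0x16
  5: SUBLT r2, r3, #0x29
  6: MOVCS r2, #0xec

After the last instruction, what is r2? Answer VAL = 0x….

VAL = 0xec

0: ✓ CMP  NZCV=1000
1: ✓ ADDLE  r2←0xd2
2: · MOVPL
3: ✓ CMP  NZCV=1010
4: ✓ MOVMI  r1←0x16
5: ✓ SUBLT  r2←0xd9
6: ✓ MOVCS  r2←0xec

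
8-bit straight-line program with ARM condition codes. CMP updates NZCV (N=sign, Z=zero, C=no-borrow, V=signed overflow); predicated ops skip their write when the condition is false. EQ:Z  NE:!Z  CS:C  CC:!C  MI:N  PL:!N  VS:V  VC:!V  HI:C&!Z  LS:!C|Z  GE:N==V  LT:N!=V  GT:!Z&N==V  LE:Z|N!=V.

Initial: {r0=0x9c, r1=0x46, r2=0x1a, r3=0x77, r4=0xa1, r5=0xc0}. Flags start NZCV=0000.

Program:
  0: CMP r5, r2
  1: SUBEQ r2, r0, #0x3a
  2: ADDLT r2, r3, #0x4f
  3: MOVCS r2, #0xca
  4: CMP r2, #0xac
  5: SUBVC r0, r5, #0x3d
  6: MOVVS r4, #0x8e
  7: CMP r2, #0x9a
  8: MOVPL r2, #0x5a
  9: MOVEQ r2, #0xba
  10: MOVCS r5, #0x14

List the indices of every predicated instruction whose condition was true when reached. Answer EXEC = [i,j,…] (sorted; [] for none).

[0] flags=1010 → (cmp)
[1] flags=1010 EQ?F → skip
[2] flags=1010 LT?T → r2=0xc6
[3] flags=1010 CS?T → r2=0xca
[4] flags=0010 → (cmp)
[5] flags=0010 VC?T → r0=0x83
[6] flags=0010 VS?F → skip
[7] flags=0010 → (cmp)
[8] flags=0010 PL?T → r2=0x5a
[9] flags=0010 EQ?F → skip
[10] flags=0010 CS?T → r5=0x14

EXEC = [2,3,5,8,10]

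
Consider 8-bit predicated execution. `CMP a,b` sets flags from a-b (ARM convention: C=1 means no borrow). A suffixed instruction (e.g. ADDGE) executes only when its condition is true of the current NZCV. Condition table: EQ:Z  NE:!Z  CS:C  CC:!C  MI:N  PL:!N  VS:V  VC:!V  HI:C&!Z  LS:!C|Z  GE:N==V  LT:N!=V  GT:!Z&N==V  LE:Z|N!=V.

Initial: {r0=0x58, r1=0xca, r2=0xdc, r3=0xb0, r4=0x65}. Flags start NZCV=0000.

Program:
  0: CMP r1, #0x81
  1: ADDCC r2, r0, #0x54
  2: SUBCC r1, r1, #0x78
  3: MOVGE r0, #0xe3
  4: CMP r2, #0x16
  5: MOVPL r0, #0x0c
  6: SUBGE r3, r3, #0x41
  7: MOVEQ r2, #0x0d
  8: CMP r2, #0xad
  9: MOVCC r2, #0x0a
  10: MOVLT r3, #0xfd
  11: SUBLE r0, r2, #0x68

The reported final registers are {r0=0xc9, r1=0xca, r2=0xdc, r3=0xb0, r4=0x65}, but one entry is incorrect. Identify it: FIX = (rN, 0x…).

FIX = (r0, 0xe3)

[0] flags=0010 → (cmp)
[1] flags=0010 CC?F → skip
[2] flags=0010 CC?F → skip
[3] flags=0010 GE?T → r0=0xe3
[4] flags=1010 → (cmp)
[5] flags=1010 PL?F → skip
[6] flags=1010 GE?F → skip
[7] flags=1010 EQ?F → skip
[8] flags=0010 → (cmp)
[9] flags=0010 CC?F → skip
[10] flags=0010 LT?F → skip
[11] flags=0010 LE?F → skip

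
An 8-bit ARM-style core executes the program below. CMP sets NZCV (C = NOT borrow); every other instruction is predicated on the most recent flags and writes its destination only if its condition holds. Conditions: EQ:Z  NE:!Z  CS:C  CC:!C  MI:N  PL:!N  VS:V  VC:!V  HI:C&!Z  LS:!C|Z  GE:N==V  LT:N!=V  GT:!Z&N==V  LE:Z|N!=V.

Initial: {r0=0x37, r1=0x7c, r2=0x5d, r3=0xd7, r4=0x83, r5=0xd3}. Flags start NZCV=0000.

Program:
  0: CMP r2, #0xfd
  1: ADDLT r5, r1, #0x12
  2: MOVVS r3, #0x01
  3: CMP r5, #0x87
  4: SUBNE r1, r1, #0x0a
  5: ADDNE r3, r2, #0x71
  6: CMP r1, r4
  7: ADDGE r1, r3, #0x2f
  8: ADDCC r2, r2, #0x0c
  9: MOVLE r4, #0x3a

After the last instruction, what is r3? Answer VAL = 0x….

0: ✓ CMP  NZCV=0000
1: · ADDLT
2: · MOVVS
3: ✓ CMP  NZCV=0010
4: ✓ SUBNE  r1←0x72
5: ✓ ADDNE  r3←0xce
6: ✓ CMP  NZCV=1001
7: ✓ ADDGE  r1←0xfd
8: ✓ ADDCC  r2←0x69
9: · MOVLE

VAL = 0xce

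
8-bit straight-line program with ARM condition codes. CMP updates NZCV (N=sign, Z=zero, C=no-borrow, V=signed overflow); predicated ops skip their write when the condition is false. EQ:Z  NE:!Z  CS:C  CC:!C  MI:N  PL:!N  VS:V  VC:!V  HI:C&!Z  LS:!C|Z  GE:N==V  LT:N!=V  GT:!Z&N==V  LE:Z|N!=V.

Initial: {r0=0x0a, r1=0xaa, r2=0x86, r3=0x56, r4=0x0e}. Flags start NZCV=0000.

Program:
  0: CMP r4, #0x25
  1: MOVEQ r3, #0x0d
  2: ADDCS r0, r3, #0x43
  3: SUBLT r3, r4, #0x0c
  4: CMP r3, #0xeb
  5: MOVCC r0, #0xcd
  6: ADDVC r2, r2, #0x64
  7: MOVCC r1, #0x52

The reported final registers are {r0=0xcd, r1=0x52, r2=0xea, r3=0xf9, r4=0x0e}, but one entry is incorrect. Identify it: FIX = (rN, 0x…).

FIX = (r3, 0x02)

0: ✓ CMP  NZCV=1000
1: · MOVEQ
2: · ADDCS
3: ✓ SUBLT  r3←0x02
4: ✓ CMP  NZCV=0000
5: ✓ MOVCC  r0←0xcd
6: ✓ ADDVC  r2←0xea
7: ✓ MOVCC  r1←0x52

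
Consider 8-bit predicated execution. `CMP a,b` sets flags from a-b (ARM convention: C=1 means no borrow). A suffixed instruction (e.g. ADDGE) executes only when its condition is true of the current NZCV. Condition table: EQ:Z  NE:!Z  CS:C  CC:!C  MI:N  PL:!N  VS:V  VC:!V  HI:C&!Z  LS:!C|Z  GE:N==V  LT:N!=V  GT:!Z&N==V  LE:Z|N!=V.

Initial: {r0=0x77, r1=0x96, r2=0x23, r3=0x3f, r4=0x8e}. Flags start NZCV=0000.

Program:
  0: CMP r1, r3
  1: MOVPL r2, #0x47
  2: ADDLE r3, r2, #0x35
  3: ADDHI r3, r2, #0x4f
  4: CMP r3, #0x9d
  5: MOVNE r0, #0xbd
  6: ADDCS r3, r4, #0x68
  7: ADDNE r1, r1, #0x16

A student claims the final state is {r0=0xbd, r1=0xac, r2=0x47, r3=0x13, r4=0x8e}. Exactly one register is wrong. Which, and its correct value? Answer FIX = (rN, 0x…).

FIX = (r3, 0x96)

[0] flags=0011 → (cmp)
[1] flags=0011 PL?T → r2=0x47
[2] flags=0011 LE?T → r3=0x7c
[3] flags=0011 HI?T → r3=0x96
[4] flags=1000 → (cmp)
[5] flags=1000 NE?T → r0=0xbd
[6] flags=1000 CS?F → skip
[7] flags=1000 NE?T → r1=0xac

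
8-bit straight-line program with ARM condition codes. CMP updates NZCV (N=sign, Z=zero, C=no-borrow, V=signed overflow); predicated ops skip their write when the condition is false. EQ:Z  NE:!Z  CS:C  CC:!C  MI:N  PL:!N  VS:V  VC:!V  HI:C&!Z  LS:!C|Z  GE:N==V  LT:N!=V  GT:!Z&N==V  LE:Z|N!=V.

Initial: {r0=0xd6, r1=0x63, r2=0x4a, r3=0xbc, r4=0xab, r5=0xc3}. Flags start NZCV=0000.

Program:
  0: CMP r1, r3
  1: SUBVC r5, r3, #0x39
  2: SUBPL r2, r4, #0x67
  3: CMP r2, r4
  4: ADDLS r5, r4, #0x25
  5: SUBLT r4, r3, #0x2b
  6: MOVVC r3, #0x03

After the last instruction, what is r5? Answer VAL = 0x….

VAL = 0xd0

[0] flags=1001 → (cmp)
[1] flags=1001 VC?F → skip
[2] flags=1001 PL?F → skip
[3] flags=1001 → (cmp)
[4] flags=1001 LS?T → r5=0xd0
[5] flags=1001 LT?F → skip
[6] flags=1001 VC?F → skip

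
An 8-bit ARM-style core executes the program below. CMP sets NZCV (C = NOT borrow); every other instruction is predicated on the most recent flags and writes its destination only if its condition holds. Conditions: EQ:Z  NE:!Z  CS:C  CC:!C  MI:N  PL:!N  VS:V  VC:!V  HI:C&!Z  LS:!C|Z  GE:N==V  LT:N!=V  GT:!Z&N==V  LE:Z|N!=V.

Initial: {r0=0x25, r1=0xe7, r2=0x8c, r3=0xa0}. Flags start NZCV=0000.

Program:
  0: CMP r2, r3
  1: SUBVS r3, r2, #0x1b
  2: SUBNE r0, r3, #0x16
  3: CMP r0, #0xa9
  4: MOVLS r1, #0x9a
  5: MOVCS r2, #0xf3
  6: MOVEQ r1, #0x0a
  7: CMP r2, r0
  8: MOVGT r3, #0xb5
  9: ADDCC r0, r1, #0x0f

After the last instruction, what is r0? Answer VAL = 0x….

[0] flags=1000 → (cmp)
[1] flags=1000 VS?F → skip
[2] flags=1000 NE?T → r0=0x8a
[3] flags=1000 → (cmp)
[4] flags=1000 LS?T → r1=0x9a
[5] flags=1000 CS?F → skip
[6] flags=1000 EQ?F → skip
[7] flags=0010 → (cmp)
[8] flags=0010 GT?T → r3=0xb5
[9] flags=0010 CC?F → skip

VAL = 0x8a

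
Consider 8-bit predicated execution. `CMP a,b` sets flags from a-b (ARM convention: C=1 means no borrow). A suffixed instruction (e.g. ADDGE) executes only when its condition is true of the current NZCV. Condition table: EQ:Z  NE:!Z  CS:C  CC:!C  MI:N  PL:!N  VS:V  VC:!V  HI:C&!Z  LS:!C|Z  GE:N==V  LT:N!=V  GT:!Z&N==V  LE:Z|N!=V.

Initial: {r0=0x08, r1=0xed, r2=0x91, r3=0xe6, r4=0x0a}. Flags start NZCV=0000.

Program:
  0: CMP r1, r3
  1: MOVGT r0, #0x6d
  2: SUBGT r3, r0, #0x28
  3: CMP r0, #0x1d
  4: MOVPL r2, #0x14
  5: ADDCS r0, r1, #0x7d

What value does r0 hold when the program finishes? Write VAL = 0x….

[0] flags=0010 → (cmp)
[1] flags=0010 GT?T → r0=0x6d
[2] flags=0010 GT?T → r3=0x45
[3] flags=0010 → (cmp)
[4] flags=0010 PL?T → r2=0x14
[5] flags=0010 CS?T → r0=0x6a

VAL = 0x6a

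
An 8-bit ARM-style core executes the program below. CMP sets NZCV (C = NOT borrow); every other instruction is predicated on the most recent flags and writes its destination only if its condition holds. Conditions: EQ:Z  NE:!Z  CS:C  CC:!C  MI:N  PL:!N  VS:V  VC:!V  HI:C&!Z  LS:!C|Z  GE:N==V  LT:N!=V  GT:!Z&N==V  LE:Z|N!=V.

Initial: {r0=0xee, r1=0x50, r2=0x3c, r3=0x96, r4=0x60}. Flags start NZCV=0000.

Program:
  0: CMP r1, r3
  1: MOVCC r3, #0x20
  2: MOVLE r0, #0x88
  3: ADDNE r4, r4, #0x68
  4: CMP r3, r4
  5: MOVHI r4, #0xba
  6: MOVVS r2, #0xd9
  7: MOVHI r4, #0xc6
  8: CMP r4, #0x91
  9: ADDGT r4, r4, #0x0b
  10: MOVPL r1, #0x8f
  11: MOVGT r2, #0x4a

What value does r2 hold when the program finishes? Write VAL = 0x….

[0] flags=1001 → (cmp)
[1] flags=1001 CC?T → r3=0x20
[2] flags=1001 LE?F → skip
[3] flags=1001 NE?T → r4=0xc8
[4] flags=0000 → (cmp)
[5] flags=0000 HI?F → skip
[6] flags=0000 VS?F → skip
[7] flags=0000 HI?F → skip
[8] flags=0010 → (cmp)
[9] flags=0010 GT?T → r4=0xd3
[10] flags=0010 PL?T → r1=0x8f
[11] flags=0010 GT?T → r2=0x4a

VAL = 0x4a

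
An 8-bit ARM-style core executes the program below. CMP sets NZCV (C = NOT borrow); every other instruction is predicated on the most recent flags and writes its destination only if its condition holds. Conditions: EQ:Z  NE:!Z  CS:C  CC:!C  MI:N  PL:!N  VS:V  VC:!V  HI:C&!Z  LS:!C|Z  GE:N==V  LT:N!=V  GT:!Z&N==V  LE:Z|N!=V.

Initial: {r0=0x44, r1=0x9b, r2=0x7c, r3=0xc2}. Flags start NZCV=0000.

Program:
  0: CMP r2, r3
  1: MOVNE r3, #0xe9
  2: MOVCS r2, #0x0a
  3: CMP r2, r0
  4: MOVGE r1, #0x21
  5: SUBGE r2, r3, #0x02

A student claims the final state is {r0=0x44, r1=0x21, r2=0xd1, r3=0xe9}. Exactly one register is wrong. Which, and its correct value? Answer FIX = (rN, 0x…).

FIX = (r2, 0xe7)

0: ✓ CMP  NZCV=1001
1: ✓ MOVNE  r3←0xe9
2: · MOVCS
3: ✓ CMP  NZCV=0010
4: ✓ MOVGE  r1←0x21
5: ✓ SUBGE  r2←0xe7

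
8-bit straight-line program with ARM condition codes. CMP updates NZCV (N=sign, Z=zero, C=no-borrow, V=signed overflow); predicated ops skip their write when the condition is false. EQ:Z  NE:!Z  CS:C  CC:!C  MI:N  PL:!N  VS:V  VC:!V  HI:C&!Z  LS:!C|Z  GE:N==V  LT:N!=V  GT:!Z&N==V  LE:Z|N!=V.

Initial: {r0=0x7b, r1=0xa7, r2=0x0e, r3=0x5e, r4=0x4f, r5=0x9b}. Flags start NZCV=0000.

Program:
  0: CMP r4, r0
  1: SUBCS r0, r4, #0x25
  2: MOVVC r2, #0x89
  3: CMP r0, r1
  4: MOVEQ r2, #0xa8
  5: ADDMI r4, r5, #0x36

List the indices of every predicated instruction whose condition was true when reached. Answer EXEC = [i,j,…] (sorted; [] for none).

[0] flags=1000 → (cmp)
[1] flags=1000 CS?F → skip
[2] flags=1000 VC?T → r2=0x89
[3] flags=1001 → (cmp)
[4] flags=1001 EQ?F → skip
[5] flags=1001 MI?T → r4=0xd1

EXEC = [2,5]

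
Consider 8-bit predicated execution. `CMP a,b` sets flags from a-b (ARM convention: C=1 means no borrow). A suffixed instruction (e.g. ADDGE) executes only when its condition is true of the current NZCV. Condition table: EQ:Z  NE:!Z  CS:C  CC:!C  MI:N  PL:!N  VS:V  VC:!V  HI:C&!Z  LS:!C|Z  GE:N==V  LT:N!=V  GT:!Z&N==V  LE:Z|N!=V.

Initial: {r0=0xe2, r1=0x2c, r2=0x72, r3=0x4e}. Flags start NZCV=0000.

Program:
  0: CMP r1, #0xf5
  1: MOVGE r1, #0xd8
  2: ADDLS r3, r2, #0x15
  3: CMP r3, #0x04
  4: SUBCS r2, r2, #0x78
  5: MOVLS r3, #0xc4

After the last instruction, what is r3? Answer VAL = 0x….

VAL = 0x87

[0] flags=0000 → (cmp)
[1] flags=0000 GE?T → r1=0xd8
[2] flags=0000 LS?T → r3=0x87
[3] flags=1010 → (cmp)
[4] flags=1010 CS?T → r2=0xfa
[5] flags=1010 LS?F → skip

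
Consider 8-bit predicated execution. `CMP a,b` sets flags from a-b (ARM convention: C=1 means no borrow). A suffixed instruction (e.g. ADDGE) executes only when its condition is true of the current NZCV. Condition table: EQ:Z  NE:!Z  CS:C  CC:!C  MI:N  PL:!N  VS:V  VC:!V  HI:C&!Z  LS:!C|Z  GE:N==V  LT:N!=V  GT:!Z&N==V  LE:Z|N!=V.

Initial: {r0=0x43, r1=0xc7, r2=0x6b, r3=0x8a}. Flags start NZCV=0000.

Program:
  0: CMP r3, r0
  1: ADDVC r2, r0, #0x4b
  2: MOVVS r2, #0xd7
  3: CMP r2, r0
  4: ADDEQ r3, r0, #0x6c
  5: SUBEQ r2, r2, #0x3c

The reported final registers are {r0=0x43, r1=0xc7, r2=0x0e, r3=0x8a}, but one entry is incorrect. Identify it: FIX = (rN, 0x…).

FIX = (r2, 0xd7)

0: ✓ CMP  NZCV=0011
1: · ADDVC
2: ✓ MOVVS  r2←0xd7
3: ✓ CMP  NZCV=1010
4: · ADDEQ
5: · SUBEQ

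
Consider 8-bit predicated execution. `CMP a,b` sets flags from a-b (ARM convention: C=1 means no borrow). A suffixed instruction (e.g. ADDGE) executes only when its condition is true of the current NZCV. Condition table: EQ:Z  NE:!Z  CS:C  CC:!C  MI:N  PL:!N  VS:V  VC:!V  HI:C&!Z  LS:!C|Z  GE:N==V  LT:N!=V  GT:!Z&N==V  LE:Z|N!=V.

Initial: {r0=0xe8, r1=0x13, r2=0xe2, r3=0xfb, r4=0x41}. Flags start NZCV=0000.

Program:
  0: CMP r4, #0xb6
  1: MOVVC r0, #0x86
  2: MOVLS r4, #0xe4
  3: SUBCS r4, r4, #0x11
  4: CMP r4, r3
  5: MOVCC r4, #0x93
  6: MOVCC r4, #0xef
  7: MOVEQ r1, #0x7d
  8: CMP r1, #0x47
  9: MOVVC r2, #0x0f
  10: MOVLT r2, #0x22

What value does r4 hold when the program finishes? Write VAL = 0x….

VAL = 0xef

[0] flags=1001 → (cmp)
[1] flags=1001 VC?F → skip
[2] flags=1001 LS?T → r4=0xe4
[3] flags=1001 CS?F → skip
[4] flags=1000 → (cmp)
[5] flags=1000 CC?T → r4=0x93
[6] flags=1000 CC?T → r4=0xef
[7] flags=1000 EQ?F → skip
[8] flags=1000 → (cmp)
[9] flags=1000 VC?T → r2=0x0f
[10] flags=1000 LT?T → r2=0x22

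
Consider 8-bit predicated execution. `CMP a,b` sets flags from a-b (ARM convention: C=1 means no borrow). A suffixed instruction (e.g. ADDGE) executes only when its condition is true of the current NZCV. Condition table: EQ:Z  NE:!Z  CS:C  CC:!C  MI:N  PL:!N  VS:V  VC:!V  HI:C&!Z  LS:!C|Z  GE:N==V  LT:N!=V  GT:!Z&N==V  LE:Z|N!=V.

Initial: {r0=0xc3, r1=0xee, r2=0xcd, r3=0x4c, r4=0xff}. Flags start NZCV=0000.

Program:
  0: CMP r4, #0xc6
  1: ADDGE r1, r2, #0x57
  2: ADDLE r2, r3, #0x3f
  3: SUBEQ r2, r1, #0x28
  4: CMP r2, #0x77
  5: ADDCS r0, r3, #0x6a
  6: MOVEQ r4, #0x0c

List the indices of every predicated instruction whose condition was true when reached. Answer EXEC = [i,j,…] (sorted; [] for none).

EXEC = [1,5]

0: ✓ CMP  NZCV=0010
1: ✓ ADDGE  r1←0x24
2: · ADDLE
3: · SUBEQ
4: ✓ CMP  NZCV=0011
5: ✓ ADDCS  r0←0xb6
6: · MOVEQ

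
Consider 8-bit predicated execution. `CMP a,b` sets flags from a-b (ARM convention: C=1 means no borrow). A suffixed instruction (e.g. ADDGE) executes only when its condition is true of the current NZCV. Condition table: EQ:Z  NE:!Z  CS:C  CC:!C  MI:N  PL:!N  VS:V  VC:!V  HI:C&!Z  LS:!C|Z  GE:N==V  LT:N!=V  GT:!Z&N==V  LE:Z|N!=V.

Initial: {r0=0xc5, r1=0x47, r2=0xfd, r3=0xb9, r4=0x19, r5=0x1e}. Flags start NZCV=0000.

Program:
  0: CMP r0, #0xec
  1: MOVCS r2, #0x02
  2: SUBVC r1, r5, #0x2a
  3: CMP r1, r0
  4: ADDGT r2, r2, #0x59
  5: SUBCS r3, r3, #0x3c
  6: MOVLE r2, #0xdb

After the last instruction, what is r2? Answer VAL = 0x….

0: ✓ CMP  NZCV=1000
1: · MOVCS
2: ✓ SUBVC  r1←0xf4
3: ✓ CMP  NZCV=0010
4: ✓ ADDGT  r2←0x56
5: ✓ SUBCS  r3←0x7d
6: · MOVLE

VAL = 0x56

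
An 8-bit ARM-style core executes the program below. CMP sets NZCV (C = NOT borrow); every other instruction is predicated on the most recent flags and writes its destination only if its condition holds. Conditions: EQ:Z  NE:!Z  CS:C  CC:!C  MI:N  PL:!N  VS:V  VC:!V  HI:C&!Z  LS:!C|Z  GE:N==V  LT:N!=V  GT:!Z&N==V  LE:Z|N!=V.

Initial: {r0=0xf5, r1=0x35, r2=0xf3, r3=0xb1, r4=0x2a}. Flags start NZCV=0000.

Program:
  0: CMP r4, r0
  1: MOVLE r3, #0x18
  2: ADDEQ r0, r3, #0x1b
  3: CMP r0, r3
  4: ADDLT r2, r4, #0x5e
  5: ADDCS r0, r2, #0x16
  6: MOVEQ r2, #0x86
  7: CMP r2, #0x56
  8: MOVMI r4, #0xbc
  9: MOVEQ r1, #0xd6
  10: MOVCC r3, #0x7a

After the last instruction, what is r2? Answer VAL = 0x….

VAL = 0xf3

0: ✓ CMP  NZCV=0000
1: · MOVLE
2: · ADDEQ
3: ✓ CMP  NZCV=0010
4: · ADDLT
5: ✓ ADDCS  r0←0x09
6: · MOVEQ
7: ✓ CMP  NZCV=1010
8: ✓ MOVMI  r4←0xbc
9: · MOVEQ
10: · MOVCC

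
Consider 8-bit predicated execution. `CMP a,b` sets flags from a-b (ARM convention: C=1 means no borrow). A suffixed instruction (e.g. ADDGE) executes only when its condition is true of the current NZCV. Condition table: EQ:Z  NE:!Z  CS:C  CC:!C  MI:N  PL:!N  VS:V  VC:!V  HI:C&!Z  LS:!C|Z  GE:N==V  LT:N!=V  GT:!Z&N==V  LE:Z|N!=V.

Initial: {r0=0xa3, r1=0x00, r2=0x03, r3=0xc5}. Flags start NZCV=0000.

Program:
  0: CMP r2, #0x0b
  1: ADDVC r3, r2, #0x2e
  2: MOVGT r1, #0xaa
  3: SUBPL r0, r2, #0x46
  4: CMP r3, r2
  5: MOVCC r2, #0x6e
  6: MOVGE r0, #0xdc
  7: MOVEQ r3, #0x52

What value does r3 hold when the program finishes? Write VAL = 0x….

VAL = 0x31

[0] flags=1000 → (cmp)
[1] flags=1000 VC?T → r3=0x31
[2] flags=1000 GT?F → skip
[3] flags=1000 PL?F → skip
[4] flags=0010 → (cmp)
[5] flags=0010 CC?F → skip
[6] flags=0010 GE?T → r0=0xdc
[7] flags=0010 EQ?F → skip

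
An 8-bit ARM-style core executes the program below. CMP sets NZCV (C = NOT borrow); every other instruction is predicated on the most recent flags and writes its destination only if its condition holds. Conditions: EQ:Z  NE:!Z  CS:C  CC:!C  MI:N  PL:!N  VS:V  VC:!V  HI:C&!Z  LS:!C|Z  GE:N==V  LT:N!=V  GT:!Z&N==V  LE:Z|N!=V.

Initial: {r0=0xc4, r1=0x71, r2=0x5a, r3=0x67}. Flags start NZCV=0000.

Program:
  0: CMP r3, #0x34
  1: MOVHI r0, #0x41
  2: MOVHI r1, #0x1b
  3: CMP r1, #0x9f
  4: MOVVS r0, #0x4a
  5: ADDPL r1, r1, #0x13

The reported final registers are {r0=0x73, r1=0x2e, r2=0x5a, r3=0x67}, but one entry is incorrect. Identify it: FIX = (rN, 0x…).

FIX = (r0, 0x41)

0: ✓ CMP  NZCV=0010
1: ✓ MOVHI  r0←0x41
2: ✓ MOVHI  r1←0x1b
3: ✓ CMP  NZCV=0000
4: · MOVVS
5: ✓ ADDPL  r1←0x2e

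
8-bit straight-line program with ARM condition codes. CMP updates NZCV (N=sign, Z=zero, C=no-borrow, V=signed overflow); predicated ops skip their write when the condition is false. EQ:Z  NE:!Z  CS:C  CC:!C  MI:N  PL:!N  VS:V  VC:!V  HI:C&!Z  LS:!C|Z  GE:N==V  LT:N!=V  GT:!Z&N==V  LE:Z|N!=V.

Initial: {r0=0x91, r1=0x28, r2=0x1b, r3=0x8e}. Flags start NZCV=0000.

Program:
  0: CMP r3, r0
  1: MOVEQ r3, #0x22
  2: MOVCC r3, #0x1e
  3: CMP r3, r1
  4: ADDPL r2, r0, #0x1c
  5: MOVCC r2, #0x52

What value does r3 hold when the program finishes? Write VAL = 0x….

VAL = 0x1e

[0] flags=1000 → (cmp)
[1] flags=1000 EQ?F → skip
[2] flags=1000 CC?T → r3=0x1e
[3] flags=1000 → (cmp)
[4] flags=1000 PL?F → skip
[5] flags=1000 CC?T → r2=0x52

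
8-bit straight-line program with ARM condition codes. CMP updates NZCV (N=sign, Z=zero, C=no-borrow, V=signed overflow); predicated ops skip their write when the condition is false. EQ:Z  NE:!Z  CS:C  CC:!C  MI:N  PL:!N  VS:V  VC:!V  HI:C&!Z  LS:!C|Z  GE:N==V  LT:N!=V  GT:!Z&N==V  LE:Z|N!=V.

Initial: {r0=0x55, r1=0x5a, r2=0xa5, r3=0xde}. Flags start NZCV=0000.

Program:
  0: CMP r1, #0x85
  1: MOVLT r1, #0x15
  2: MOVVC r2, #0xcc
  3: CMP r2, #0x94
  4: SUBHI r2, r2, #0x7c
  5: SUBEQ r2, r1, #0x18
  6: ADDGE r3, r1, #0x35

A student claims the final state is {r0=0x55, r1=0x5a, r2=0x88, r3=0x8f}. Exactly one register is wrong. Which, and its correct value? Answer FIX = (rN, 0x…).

0: ✓ CMP  NZCV=1001
1: · MOVLT
2: · MOVVC
3: ✓ CMP  NZCV=0010
4: ✓ SUBHI  r2←0x29
5: · SUBEQ
6: ✓ ADDGE  r3←0x8f

FIX = (r2, 0x29)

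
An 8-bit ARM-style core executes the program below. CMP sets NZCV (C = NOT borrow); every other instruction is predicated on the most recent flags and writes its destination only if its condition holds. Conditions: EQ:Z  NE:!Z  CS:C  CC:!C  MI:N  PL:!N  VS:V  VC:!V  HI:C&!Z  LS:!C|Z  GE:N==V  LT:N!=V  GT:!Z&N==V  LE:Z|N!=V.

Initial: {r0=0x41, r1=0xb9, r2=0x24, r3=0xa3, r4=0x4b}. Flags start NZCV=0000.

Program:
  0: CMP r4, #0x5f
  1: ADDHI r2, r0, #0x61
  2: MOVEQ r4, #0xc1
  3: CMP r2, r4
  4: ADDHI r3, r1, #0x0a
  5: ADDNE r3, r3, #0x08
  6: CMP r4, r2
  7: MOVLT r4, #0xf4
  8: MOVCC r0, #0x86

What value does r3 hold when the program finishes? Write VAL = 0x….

VAL = 0xab

0: ✓ CMP  NZCV=1000
1: · ADDHI
2: · MOVEQ
3: ✓ CMP  NZCV=1000
4: · ADDHI
5: ✓ ADDNE  r3←0xab
6: ✓ CMP  NZCV=0010
7: · MOVLT
8: · MOVCC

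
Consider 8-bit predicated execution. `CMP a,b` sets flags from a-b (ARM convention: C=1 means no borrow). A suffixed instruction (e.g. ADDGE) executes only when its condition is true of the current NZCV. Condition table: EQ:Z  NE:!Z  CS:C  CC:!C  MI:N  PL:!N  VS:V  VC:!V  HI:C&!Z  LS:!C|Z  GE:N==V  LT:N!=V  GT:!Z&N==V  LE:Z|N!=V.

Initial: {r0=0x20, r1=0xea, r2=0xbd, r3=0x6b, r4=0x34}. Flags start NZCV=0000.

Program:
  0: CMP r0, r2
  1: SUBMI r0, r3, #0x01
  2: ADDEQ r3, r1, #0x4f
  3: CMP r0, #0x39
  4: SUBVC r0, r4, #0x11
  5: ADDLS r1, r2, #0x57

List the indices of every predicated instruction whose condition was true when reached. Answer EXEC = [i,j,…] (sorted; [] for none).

EXEC = [4,5]

0: ✓ CMP  NZCV=0000
1: · SUBMI
2: · ADDEQ
3: ✓ CMP  NZCV=1000
4: ✓ SUBVC  r0←0x23
5: ✓ ADDLS  r1←0x14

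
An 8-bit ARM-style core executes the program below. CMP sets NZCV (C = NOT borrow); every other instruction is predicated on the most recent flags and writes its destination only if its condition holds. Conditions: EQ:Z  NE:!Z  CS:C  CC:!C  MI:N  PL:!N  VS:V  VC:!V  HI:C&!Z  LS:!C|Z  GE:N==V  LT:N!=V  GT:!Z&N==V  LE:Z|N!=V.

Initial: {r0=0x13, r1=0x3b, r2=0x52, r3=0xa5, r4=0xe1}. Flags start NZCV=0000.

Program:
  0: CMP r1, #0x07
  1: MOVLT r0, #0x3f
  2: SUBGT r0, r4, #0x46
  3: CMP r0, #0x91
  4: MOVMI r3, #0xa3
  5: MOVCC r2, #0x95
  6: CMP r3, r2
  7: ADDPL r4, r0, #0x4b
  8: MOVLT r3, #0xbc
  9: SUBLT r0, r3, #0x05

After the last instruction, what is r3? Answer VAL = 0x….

[0] flags=0010 → (cmp)
[1] flags=0010 LT?F → skip
[2] flags=0010 GT?T → r0=0x9b
[3] flags=0010 → (cmp)
[4] flags=0010 MI?F → skip
[5] flags=0010 CC?F → skip
[6] flags=0011 → (cmp)
[7] flags=0011 PL?T → r4=0xe6
[8] flags=0011 LT?T → r3=0xbc
[9] flags=0011 LT?T → r0=0xb7

VAL = 0xbc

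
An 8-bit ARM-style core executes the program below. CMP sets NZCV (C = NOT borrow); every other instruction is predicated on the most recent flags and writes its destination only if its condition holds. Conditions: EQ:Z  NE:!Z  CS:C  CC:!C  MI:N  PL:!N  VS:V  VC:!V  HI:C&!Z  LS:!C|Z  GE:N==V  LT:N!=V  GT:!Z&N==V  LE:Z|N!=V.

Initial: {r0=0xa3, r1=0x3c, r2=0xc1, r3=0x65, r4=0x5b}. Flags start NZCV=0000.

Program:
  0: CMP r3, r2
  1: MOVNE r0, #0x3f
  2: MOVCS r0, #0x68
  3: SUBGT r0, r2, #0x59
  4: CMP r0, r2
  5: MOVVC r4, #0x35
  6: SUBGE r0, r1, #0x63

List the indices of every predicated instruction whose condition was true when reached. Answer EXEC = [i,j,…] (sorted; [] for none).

EXEC = [1,3,6]

[0] flags=1001 → (cmp)
[1] flags=1001 NE?T → r0=0x3f
[2] flags=1001 CS?F → skip
[3] flags=1001 GT?T → r0=0x68
[4] flags=1001 → (cmp)
[5] flags=1001 VC?F → skip
[6] flags=1001 GE?T → r0=0xd9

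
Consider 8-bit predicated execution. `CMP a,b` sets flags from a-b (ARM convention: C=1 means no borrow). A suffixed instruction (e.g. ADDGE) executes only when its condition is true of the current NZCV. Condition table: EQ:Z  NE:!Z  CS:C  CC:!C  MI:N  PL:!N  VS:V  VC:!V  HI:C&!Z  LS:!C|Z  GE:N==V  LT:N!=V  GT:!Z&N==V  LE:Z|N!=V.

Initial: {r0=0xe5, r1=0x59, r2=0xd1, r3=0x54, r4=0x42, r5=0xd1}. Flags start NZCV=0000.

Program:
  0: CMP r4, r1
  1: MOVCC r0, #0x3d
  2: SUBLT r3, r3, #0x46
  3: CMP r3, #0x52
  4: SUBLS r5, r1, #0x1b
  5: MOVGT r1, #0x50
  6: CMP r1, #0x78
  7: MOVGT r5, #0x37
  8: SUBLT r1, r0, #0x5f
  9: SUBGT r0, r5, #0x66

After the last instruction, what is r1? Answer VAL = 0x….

VAL = 0xde

0: ✓ CMP  NZCV=1000
1: ✓ MOVCC  r0←0x3d
2: ✓ SUBLT  r3←0x0e
3: ✓ CMP  NZCV=1000
4: ✓ SUBLS  r5←0x3e
5: · MOVGT
6: ✓ CMP  NZCV=1000
7: · MOVGT
8: ✓ SUBLT  r1←0xde
9: · SUBGT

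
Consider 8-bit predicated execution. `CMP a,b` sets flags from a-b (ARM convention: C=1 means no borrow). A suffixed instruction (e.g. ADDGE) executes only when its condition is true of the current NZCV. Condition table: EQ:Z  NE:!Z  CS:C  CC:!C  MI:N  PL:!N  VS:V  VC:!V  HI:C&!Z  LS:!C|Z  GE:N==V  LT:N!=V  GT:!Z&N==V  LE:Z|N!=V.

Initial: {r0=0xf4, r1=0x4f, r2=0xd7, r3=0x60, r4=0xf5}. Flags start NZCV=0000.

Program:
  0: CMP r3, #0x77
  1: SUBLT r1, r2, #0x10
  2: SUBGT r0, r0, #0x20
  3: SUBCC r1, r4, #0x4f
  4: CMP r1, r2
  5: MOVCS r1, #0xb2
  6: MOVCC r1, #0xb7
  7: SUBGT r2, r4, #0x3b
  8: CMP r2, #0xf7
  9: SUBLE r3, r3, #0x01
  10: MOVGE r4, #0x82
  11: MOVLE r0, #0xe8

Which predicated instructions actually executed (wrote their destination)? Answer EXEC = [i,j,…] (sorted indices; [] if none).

[0] flags=1000 → (cmp)
[1] flags=1000 LT?T → r1=0xc7
[2] flags=1000 GT?F → skip
[3] flags=1000 CC?T → r1=0xa6
[4] flags=1000 → (cmp)
[5] flags=1000 CS?F → skip
[6] flags=1000 CC?T → r1=0xb7
[7] flags=1000 GT?F → skip
[8] flags=1000 → (cmp)
[9] flags=1000 LE?T → r3=0x5f
[10] flags=1000 GE?F → skip
[11] flags=1000 LE?T → r0=0xe8

EXEC = [1,3,6,9,11]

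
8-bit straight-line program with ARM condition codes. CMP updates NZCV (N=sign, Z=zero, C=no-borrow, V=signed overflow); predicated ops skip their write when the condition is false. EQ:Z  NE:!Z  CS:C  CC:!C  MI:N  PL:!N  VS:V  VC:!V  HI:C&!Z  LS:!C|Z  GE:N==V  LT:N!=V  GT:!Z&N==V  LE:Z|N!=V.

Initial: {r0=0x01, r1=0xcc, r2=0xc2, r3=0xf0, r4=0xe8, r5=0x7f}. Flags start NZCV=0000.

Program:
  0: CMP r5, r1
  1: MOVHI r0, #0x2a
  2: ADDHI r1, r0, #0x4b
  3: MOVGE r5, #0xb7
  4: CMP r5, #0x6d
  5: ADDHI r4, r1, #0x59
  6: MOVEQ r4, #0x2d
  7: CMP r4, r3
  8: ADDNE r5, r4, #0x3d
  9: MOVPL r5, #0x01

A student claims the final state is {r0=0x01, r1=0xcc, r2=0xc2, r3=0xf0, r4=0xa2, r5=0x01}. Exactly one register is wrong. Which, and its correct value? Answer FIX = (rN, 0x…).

0: ✓ CMP  NZCV=1001
1: · MOVHI
2: · ADDHI
3: ✓ MOVGE  r5←0xb7
4: ✓ CMP  NZCV=0011
5: ✓ ADDHI  r4←0x25
6: · MOVEQ
7: ✓ CMP  NZCV=0000
8: ✓ ADDNE  r5←0x62
9: ✓ MOVPL  r5←0x01

FIX = (r4, 0x25)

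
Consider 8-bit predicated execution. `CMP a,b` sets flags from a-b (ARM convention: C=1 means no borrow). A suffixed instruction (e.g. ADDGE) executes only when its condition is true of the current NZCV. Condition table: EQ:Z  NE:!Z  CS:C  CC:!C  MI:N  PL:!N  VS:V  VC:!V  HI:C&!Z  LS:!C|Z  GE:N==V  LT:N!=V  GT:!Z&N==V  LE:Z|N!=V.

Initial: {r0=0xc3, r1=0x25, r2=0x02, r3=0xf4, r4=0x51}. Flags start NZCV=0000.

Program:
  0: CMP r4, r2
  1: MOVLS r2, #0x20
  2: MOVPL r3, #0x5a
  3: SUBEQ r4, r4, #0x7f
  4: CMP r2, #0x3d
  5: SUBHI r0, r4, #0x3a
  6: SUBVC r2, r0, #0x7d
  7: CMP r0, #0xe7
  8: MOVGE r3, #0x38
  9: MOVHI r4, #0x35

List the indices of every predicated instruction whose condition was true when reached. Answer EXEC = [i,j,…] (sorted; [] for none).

0: ✓ CMP  NZCV=0010
1: · MOVLS
2: ✓ MOVPL  r3←0x5a
3: · SUBEQ
4: ✓ CMP  NZCV=1000
5: · SUBHI
6: ✓ SUBVC  r2←0x46
7: ✓ CMP  NZCV=1000
8: · MOVGE
9: · MOVHI

EXEC = [2,6]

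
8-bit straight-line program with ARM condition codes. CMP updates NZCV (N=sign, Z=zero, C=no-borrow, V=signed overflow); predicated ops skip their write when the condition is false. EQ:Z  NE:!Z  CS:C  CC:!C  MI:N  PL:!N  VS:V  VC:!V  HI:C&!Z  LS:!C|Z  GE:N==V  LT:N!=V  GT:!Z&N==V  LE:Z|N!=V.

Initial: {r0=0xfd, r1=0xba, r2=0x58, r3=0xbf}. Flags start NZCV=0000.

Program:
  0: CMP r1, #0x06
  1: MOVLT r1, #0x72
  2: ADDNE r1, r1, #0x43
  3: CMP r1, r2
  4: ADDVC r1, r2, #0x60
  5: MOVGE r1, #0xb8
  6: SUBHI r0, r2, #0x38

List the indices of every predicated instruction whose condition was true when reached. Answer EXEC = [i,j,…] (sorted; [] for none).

EXEC = [1,2,6]

[0] flags=1010 → (cmp)
[1] flags=1010 LT?T → r1=0x72
[2] flags=1010 NE?T → r1=0xb5
[3] flags=0011 → (cmp)
[4] flags=0011 VC?F → skip
[5] flags=0011 GE?F → skip
[6] flags=0011 HI?T → r0=0x20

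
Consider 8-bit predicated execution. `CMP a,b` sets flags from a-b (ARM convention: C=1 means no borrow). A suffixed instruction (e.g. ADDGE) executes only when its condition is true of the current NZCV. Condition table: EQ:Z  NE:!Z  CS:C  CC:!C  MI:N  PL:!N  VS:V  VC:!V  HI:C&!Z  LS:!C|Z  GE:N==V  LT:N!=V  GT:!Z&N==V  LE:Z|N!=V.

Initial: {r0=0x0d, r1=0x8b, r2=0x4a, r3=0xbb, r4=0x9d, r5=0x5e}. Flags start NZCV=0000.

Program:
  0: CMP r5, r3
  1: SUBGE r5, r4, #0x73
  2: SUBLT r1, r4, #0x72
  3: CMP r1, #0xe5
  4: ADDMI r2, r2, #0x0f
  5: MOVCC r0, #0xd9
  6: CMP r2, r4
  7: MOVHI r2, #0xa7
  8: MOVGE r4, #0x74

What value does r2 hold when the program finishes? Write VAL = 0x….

[0] flags=1001 → (cmp)
[1] flags=1001 GE?T → r5=0x2a
[2] flags=1001 LT?F → skip
[3] flags=1000 → (cmp)
[4] flags=1000 MI?T → r2=0x59
[5] flags=1000 CC?T → r0=0xd9
[6] flags=1001 → (cmp)
[7] flags=1001 HI?F → skip
[8] flags=1001 GE?T → r4=0x74

VAL = 0x59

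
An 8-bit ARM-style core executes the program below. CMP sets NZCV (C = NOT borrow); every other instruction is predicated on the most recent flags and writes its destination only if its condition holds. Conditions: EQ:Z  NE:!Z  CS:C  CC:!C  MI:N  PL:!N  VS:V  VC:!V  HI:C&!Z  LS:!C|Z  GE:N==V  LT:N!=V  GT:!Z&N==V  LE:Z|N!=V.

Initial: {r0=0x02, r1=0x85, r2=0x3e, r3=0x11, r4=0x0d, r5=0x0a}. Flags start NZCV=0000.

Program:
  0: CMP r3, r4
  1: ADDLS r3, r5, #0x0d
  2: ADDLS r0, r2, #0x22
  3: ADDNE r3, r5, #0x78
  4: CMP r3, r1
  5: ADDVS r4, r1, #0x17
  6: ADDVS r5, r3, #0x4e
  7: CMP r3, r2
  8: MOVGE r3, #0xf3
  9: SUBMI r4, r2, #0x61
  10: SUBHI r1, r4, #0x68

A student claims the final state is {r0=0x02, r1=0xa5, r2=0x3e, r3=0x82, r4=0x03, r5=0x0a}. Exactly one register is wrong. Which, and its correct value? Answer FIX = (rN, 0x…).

[0] flags=0010 → (cmp)
[1] flags=0010 LS?F → skip
[2] flags=0010 LS?F → skip
[3] flags=0010 NE?T → r3=0x82
[4] flags=1000 → (cmp)
[5] flags=1000 VS?F → skip
[6] flags=1000 VS?F → skip
[7] flags=0011 → (cmp)
[8] flags=0011 GE?F → skip
[9] flags=0011 MI?F → skip
[10] flags=0011 HI?T → r1=0xa5

FIX = (r4, 0x0d)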